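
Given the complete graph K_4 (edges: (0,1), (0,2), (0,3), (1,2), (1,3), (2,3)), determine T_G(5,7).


T(K_4; x,y) = x^3 + 3x^2 + 4xy + 2x + y^3 + 3y^2 + 2y.
Substituting x=5, y=7:
= 125 + 75 + 140 + 10 + 343 + 147 + 14
= 854.

854


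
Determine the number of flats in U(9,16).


Flats of U(9,16): every subset of size < 9 is a flat, plus E itself.
Count = C(16,0) + C(16,1) + C(16,2) + C(16,3) + C(16,4) + C(16,5) + C(16,6) + C(16,7) + C(16,8) + 1
     = 1 + 16 + 120 + 560 + 1820 + 4368 + 8008 + 11440 + 12870 + 1
     = 39204.

39204


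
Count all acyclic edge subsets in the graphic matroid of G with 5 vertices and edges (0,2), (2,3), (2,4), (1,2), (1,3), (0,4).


An independent set in a graphic matroid is an acyclic edge subset.
G has 5 vertices and 6 edges.
Enumerate all 2^6 = 64 subsets, checking for acyclicity.
Total independent sets = 49.

49


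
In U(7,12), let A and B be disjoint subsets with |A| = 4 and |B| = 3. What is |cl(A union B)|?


|A union B| = 4 + 3 = 7 (disjoint).
In U(7,12), cl(S) = S if |S| < 7, else cl(S) = E.
Since 7 >= 7, cl(A union B) = E.
|cl(A union B)| = 12.

12


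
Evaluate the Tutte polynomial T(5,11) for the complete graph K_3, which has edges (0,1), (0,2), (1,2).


T(K_3; x,y) = x^2 + x + y.
T(5,11) = 25 + 5 + 11 = 41.

41


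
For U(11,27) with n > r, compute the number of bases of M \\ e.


Deleting e from U(11,27) gives U(11,26) since n > r.
Bases of U(11,26) = (26 choose 11) = 7726160.

7726160


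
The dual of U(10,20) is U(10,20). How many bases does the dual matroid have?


The dual of U(r,n) is U(n-r, n) = U(10,20).
Bases of U(10,20) are all (10)-element subsets.
|B(M*)| = (20 choose 10) = 184756.

184756


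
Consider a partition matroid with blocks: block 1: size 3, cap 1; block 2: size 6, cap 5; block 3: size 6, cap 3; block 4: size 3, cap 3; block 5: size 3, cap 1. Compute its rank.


Rank of a partition matroid = sum of min(|Si|, ci) for each block.
= min(3,1) + min(6,5) + min(6,3) + min(3,3) + min(3,1)
= 1 + 5 + 3 + 3 + 1
= 13.

13


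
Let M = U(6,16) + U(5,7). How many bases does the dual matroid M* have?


(M1+M2)* = M1* + M2*.
M1* = U(10,16), bases: C(16,10) = 8008.
M2* = U(2,7), bases: C(7,2) = 21.
|B(M*)| = 8008 * 21 = 168168.

168168


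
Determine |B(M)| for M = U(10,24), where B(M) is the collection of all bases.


Bases of U(10,24) are all 10-element subsets of the 24-element ground set.
Number of bases = C(24,10).
C(24,10) = 1961256.

1961256


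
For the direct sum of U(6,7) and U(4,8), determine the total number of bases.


Bases of a direct sum M1 + M2: |B| = |B(M1)| * |B(M2)|.
|B(U(6,7))| = C(7,6) = 7.
|B(U(4,8))| = C(8,4) = 70.
Total bases = 7 * 70 = 490.

490


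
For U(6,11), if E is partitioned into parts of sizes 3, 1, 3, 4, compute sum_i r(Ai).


r(Ai) = min(|Ai|, 6) for each part.
Sum = min(3,6) + min(1,6) + min(3,6) + min(4,6)
    = 3 + 1 + 3 + 4
    = 11.

11


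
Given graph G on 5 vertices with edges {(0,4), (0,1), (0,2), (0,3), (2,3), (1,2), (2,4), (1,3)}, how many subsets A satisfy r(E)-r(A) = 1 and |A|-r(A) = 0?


R(x,y) = sum over A in 2^E of x^(r(E)-r(A)) * y^(|A|-r(A)).
G has 5 vertices, 8 edges. r(E) = 4.
Enumerate all 2^8 = 256 subsets.
Count subsets with r(E)-r(A)=1 and |A|-r(A)=0: 51.

51


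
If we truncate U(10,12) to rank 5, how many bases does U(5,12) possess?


Truncating U(10,12) to rank 5 gives U(5,12).
Bases of U(5,12) are all 5-element subsets of 12 elements.
Number of bases = C(12,5) = 792.

792


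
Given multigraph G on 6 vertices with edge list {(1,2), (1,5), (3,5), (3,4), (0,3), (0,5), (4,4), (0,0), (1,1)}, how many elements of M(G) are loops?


In a graphic matroid, a loop is a self-loop edge (u,u) with rank 0.
Examining all 9 edges for self-loops...
Self-loops found: (4,4), (0,0), (1,1)
Number of loops = 3.

3


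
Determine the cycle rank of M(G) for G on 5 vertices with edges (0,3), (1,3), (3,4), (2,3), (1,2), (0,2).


Cycle rank (nullity) = |E| - r(M) = |E| - (|V| - c).
|E| = 6, |V| = 5, c = 1.
Nullity = 6 - (5 - 1) = 6 - 4 = 2.

2


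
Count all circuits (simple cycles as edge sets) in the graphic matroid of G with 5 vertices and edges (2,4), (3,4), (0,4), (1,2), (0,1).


A circuit in a graphic matroid = edge set of a simple cycle.
G has 5 vertices and 5 edges.
Enumerating all minimal edge subsets forming cycles...
Total circuits found: 1.

1


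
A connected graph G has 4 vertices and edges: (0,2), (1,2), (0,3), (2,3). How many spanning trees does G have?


By Kirchhoff's matrix tree theorem, the number of spanning trees equals
the determinant of any cofactor of the Laplacian matrix L.
G has 4 vertices and 4 edges.
Computing the (3 x 3) cofactor determinant gives 3.

3


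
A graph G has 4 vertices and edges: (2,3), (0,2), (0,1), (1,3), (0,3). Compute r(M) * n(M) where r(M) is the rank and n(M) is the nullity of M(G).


r(M) = |V| - c = 4 - 1 = 3.
nullity = |E| - r(M) = 5 - 3 = 2.
Product = 3 * 2 = 6.

6


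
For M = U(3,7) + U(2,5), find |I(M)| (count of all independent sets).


For a direct sum, |I(M1+M2)| = |I(M1)| * |I(M2)|.
|I(U(3,7))| = sum C(7,k) for k=0..3 = 64.
|I(U(2,5))| = sum C(5,k) for k=0..2 = 16.
Total = 64 * 16 = 1024.

1024


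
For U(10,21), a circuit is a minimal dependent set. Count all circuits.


In U(10,21), circuits are the (11)-element subsets.
Any set of 11 elements is dependent, and removing any one element gives
an independent set of size 10, so it is a minimal dependent set.
Number of circuits = C(21,11) = 21! / (11! * 10!) = 352716.

352716


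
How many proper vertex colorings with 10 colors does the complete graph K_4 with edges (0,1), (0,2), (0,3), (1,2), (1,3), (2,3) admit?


P(K_4, k) = k(k-1)(k-2)...(k-3).
P(10) = (10) * (9) * (8) * (7) = 5040.

5040


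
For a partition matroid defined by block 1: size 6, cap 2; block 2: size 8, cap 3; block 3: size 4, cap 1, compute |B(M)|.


A basis picks exactly ci elements from block i.
Number of bases = product of C(|Si|, ci).
= C(6,2) * C(8,3) * C(4,1)
= 15 * 56 * 4
= 3360.

3360


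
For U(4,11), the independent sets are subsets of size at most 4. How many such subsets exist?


Independent sets of U(4,11) are all subsets of size <= 4.
Count = C(11,0) + C(11,1) + C(11,2) + C(11,3) + C(11,4)
     = 1 + 11 + 55 + 165 + 330
     = 562.

562


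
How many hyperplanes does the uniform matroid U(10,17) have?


Hyperplanes of U(10,17) are flats of rank 9.
In a uniform matroid, these are exactly the (9)-element subsets.
Count = C(17,9) = 17! / (9! * 8!) = 24310.

24310


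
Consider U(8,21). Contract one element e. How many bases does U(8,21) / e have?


Contracting e from U(8,21) gives U(7,20).
Bases of U(7,20) = C(20,7) = 20! / (7! * 13!) = 77520.

77520


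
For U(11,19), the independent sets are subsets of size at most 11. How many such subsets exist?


Independent sets of U(11,19) are all subsets of size <= 11.
Count = (19 choose 0) + (19 choose 1) + (19 choose 2) + (19 choose 3) + (19 choose 4) + (19 choose 5) + (19 choose 6) + (19 choose 7) + (19 choose 8) + (19 choose 9) + (19 choose 10) + (19 choose 11)
     = 1 + 19 + 171 + 969 + 3876 + 11628 + 27132 + 50388 + 75582 + 92378 + 92378 + 75582
     = 430104.

430104


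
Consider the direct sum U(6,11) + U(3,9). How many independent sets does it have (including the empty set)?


For a direct sum, |I(M1+M2)| = |I(M1)| * |I(M2)|.
|I(U(6,11))| = sum C(11,k) for k=0..6 = 1486.
|I(U(3,9))| = sum C(9,k) for k=0..3 = 130.
Total = 1486 * 130 = 193180.

193180


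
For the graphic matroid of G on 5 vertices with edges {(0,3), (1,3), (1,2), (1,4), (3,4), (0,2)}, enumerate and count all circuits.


A circuit in a graphic matroid = edge set of a simple cycle.
G has 5 vertices and 6 edges.
Enumerating all minimal edge subsets forming cycles...
Total circuits found: 3.

3


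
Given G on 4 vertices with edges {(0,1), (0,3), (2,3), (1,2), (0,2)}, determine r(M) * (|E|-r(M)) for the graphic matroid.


r(M) = |V| - c = 4 - 1 = 3.
nullity = |E| - r(M) = 5 - 3 = 2.
Product = 3 * 2 = 6.

6


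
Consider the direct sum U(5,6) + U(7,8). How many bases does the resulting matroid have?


Bases of a direct sum M1 + M2: |B| = |B(M1)| * |B(M2)|.
|B(U(5,6))| = C(6,5) = 6.
|B(U(7,8))| = C(8,7) = 8.
Total bases = 6 * 8 = 48.

48


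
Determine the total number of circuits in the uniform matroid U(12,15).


In U(12,15), circuits are the (13)-element subsets.
Any set of 13 elements is dependent, and removing any one element gives
an independent set of size 12, so it is a minimal dependent set.
Number of circuits = (15 choose 13) = 105.

105


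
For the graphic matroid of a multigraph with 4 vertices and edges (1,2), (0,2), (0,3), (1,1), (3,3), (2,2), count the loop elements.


In a graphic matroid, a loop is a self-loop edge (u,u) with rank 0.
Examining all 6 edges for self-loops...
Self-loops found: (1,1), (3,3), (2,2)
Number of loops = 3.

3


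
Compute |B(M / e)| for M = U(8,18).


Contracting e from U(8,18) gives U(7,17).
Bases of U(7,17) = (17 choose 7) = 19448.

19448


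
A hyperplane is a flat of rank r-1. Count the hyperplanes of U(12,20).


Hyperplanes of U(12,20) are flats of rank 11.
In a uniform matroid, these are exactly the (11)-element subsets.
Count = C(20,11) = 167960.

167960


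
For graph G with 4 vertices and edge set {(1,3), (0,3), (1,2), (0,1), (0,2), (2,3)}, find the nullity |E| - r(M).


Cycle rank (nullity) = |E| - r(M) = |E| - (|V| - c).
|E| = 6, |V| = 4, c = 1.
Nullity = 6 - (4 - 1) = 6 - 3 = 3.

3


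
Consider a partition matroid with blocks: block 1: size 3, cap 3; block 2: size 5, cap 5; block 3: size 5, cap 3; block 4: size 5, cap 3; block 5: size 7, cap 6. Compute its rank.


Rank of a partition matroid = sum of min(|Si|, ci) for each block.
= min(3,3) + min(5,5) + min(5,3) + min(5,3) + min(7,6)
= 3 + 5 + 3 + 3 + 6
= 20.

20


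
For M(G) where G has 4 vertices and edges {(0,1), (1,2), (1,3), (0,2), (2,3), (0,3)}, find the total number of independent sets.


An independent set in a graphic matroid is an acyclic edge subset.
G has 4 vertices and 6 edges.
Enumerate all 2^6 = 64 subsets, checking for acyclicity.
Total independent sets = 38.

38


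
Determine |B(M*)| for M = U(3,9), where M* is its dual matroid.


The dual of U(r,n) is U(n-r, n) = U(6,9).
Bases of U(6,9) are all (6)-element subsets.
|B(M*)| = C(9,6) = 84.

84


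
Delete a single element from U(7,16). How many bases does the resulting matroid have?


Deleting e from U(7,16) gives U(7,15) since n > r.
Bases of U(7,15) = C(15,7) = 6435.

6435


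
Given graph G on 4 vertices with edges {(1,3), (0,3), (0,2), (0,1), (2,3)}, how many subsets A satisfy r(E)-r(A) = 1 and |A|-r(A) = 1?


R(x,y) = sum over A in 2^E of x^(r(E)-r(A)) * y^(|A|-r(A)).
G has 4 vertices, 5 edges. r(E) = 3.
Enumerate all 2^5 = 32 subsets.
Count subsets with r(E)-r(A)=1 and |A|-r(A)=1: 2.

2


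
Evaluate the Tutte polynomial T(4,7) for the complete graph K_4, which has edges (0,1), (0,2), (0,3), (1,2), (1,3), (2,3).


T(K_4; x,y) = x^3 + 3x^2 + 4xy + 2x + y^3 + 3y^2 + 2y.
Substituting x=4, y=7:
= 64 + 48 + 112 + 8 + 343 + 147 + 14
= 736.

736


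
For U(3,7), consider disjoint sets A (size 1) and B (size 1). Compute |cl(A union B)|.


|A union B| = 1 + 1 = 2 (disjoint).
In U(3,7), cl(S) = S if |S| < 3, else cl(S) = E.
Since 2 < 3, cl(A union B) = A union B.
|cl(A union B)| = 2.

2


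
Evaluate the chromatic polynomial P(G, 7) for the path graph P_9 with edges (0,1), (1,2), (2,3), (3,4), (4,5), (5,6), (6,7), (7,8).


P(P_9, k) = k * (k-1)^(8).
P(7) = 7 * 6^8 = 7 * 1679616 = 11757312.

11757312


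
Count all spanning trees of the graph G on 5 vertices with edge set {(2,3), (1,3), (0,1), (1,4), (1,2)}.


By Kirchhoff's matrix tree theorem, the number of spanning trees equals
the determinant of any cofactor of the Laplacian matrix L.
G has 5 vertices and 5 edges.
Computing the (4 x 4) cofactor determinant gives 3.

3


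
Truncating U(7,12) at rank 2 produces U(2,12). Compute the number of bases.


Truncating U(7,12) to rank 2 gives U(2,12).
Bases of U(2,12) are all 2-element subsets of 12 elements.
Number of bases = (12 choose 2) = 66.

66


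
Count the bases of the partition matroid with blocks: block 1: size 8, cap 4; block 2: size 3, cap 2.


A basis picks exactly ci elements from block i.
Number of bases = product of C(|Si|, ci).
= C(8,4) * C(3,2)
= 70 * 3
= 210.

210


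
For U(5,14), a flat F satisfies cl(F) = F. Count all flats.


Flats of U(5,14): every subset of size < 5 is a flat, plus E itself.
Count = C(14,0) + C(14,1) + C(14,2) + C(14,3) + C(14,4) + 1
     = 1 + 14 + 91 + 364 + 1001 + 1
     = 1472.

1472


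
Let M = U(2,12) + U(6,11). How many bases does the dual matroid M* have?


(M1+M2)* = M1* + M2*.
M1* = U(10,12), bases: C(12,10) = 66.
M2* = U(5,11), bases: C(11,5) = 462.
|B(M*)| = 66 * 462 = 30492.

30492


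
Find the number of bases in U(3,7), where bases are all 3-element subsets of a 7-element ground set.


Bases of U(3,7) are all 3-element subsets of the 7-element ground set.
Number of bases = C(7,3).
C(7,3) = (7 * 6 * 5) / (1 * 2 * 3) = 35.

35


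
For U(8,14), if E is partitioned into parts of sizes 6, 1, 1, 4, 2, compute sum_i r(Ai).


r(Ai) = min(|Ai|, 8) for each part.
Sum = min(6,8) + min(1,8) + min(1,8) + min(4,8) + min(2,8)
    = 6 + 1 + 1 + 4 + 2
    = 14.

14


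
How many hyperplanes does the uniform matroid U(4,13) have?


Hyperplanes of U(4,13) are flats of rank 3.
In a uniform matroid, these are exactly the (3)-element subsets.
Count = C(13,3) = (13 * 12 * 11) / (1 * 2 * 3) = 286.

286


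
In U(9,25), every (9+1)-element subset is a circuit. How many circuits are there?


In U(9,25), circuits are the (10)-element subsets.
Any set of 10 elements is dependent, and removing any one element gives
an independent set of size 9, so it is a minimal dependent set.
Number of circuits = (25 choose 10) = 3268760.

3268760


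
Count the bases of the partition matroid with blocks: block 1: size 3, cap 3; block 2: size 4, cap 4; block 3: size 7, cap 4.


A basis picks exactly ci elements from block i.
Number of bases = product of C(|Si|, ci).
= C(3,3) * C(4,4) * C(7,4)
= 1 * 1 * 35
= 35.

35


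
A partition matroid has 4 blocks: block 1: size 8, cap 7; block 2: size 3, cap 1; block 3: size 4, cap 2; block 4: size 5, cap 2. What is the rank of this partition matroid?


Rank of a partition matroid = sum of min(|Si|, ci) for each block.
= min(8,7) + min(3,1) + min(4,2) + min(5,2)
= 7 + 1 + 2 + 2
= 12.

12


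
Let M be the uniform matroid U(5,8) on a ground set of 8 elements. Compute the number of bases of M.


Bases of U(5,8) are all 5-element subsets of the 8-element ground set.
Number of bases = C(8,5).
C(8,5) = 8! / (5! * 3!) = 56.

56


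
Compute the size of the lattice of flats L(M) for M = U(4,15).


Flats of U(4,15): every subset of size < 4 is a flat, plus E itself.
Count = (15 choose 0) + (15 choose 1) + (15 choose 2) + (15 choose 3) + 1
     = 1 + 15 + 105 + 455 + 1
     = 577.

577


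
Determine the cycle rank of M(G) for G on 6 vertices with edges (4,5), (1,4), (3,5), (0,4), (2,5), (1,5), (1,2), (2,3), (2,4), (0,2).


Cycle rank (nullity) = |E| - r(M) = |E| - (|V| - c).
|E| = 10, |V| = 6, c = 1.
Nullity = 10 - (6 - 1) = 10 - 5 = 5.

5


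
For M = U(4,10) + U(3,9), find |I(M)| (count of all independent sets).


For a direct sum, |I(M1+M2)| = |I(M1)| * |I(M2)|.
|I(U(4,10))| = sum C(10,k) for k=0..4 = 386.
|I(U(3,9))| = sum C(9,k) for k=0..3 = 130.
Total = 386 * 130 = 50180.

50180


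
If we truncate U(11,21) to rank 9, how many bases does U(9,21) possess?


Truncating U(11,21) to rank 9 gives U(9,21).
Bases of U(9,21) are all 9-element subsets of 21 elements.
Number of bases = C(21,9) = 21! / (9! * 12!) = 293930.

293930


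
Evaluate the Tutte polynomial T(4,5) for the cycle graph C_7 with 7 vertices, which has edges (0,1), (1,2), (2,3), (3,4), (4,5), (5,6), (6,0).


T(C_7; x,y) = x + x^2 + ... + x^(6) + y.
T(4,5) = 4^1 + 4^2 + 4^3 + 4^4 + 4^5 + 4^6 + 5
= 4 + 16 + 64 + 256 + 1024 + 4096 + 5
= 5465.

5465


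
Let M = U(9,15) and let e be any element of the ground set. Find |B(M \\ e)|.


Deleting e from U(9,15) gives U(9,14) since n > r.
Bases of U(9,14) = C(14,9) = 2002.

2002


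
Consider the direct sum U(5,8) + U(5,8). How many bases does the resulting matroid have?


Bases of a direct sum M1 + M2: |B| = |B(M1)| * |B(M2)|.
|B(U(5,8))| = C(8,5) = 56.
|B(U(5,8))| = C(8,5) = 56.
Total bases = 56 * 56 = 3136.

3136


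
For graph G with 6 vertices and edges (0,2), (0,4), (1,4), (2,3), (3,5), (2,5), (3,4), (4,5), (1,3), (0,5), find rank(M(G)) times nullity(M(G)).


r(M) = |V| - c = 6 - 1 = 5.
nullity = |E| - r(M) = 10 - 5 = 5.
Product = 5 * 5 = 25.

25


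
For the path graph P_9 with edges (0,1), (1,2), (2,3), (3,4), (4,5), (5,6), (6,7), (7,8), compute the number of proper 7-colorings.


P(P_9, k) = k * (k-1)^(8).
P(7) = 7 * 6^8 = 7 * 1679616 = 11757312.

11757312


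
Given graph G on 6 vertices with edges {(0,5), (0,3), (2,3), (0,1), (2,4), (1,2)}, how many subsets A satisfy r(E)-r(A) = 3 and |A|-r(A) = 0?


R(x,y) = sum over A in 2^E of x^(r(E)-r(A)) * y^(|A|-r(A)).
G has 6 vertices, 6 edges. r(E) = 5.
Enumerate all 2^6 = 64 subsets.
Count subsets with r(E)-r(A)=3 and |A|-r(A)=0: 15.

15


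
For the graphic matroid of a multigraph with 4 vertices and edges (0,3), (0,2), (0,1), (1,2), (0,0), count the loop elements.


In a graphic matroid, a loop is a self-loop edge (u,u) with rank 0.
Examining all 5 edges for self-loops...
Self-loops found: (0,0)
Number of loops = 1.

1


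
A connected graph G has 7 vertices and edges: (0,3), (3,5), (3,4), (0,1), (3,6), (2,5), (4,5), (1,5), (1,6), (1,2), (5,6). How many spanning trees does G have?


By Kirchhoff's matrix tree theorem, the number of spanning trees equals
the determinant of any cofactor of the Laplacian matrix L.
G has 7 vertices and 11 edges.
Computing the (6 x 6) cofactor determinant gives 154.

154


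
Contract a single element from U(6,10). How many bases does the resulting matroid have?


Contracting e from U(6,10) gives U(5,9).
Bases of U(5,9) = (9 choose 5) = 126.

126


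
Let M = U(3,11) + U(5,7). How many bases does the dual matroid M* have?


(M1+M2)* = M1* + M2*.
M1* = U(8,11), bases: C(11,8) = 165.
M2* = U(2,7), bases: C(7,2) = 21.
|B(M*)| = 165 * 21 = 3465.

3465


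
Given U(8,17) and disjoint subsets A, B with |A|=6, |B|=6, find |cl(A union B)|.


|A union B| = 6 + 6 = 12 (disjoint).
In U(8,17), cl(S) = S if |S| < 8, else cl(S) = E.
Since 12 >= 8, cl(A union B) = E.
|cl(A union B)| = 17.

17


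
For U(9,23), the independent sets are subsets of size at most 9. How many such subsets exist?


Independent sets of U(9,23) are all subsets of size <= 9.
Count = C(23,0) + C(23,1) + C(23,2) + C(23,3) + C(23,4) + C(23,5) + C(23,6) + C(23,7) + C(23,8) + C(23,9)
     = 1 + 23 + 253 + 1771 + 8855 + 33649 + 100947 + 245157 + 490314 + 817190
     = 1698160.

1698160


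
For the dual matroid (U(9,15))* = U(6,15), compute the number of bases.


The dual of U(r,n) is U(n-r, n) = U(6,15).
Bases of U(6,15) are all (6)-element subsets.
|B(M*)| = C(15,6) = 15! / (6! * 9!) = 5005.

5005


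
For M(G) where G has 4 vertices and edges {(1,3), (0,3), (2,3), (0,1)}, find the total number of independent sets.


An independent set in a graphic matroid is an acyclic edge subset.
G has 4 vertices and 4 edges.
Enumerate all 2^4 = 16 subsets, checking for acyclicity.
Total independent sets = 14.

14


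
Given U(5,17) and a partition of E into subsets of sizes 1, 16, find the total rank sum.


r(Ai) = min(|Ai|, 5) for each part.
Sum = min(1,5) + min(16,5)
    = 1 + 5
    = 6.

6


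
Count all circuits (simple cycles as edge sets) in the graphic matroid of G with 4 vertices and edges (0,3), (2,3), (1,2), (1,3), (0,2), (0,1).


A circuit in a graphic matroid = edge set of a simple cycle.
G has 4 vertices and 6 edges.
Enumerating all minimal edge subsets forming cycles...
Total circuits found: 7.

7


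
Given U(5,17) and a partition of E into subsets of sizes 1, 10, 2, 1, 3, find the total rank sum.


r(Ai) = min(|Ai|, 5) for each part.
Sum = min(1,5) + min(10,5) + min(2,5) + min(1,5) + min(3,5)
    = 1 + 5 + 2 + 1 + 3
    = 12.

12


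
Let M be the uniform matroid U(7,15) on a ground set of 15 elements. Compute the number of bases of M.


Bases of U(7,15) are all 7-element subsets of the 15-element ground set.
Number of bases = C(15,7).
(15 choose 7) = 6435.

6435


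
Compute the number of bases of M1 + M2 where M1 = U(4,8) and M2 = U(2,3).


Bases of a direct sum M1 + M2: |B| = |B(M1)| * |B(M2)|.
|B(U(4,8))| = C(8,4) = 70.
|B(U(2,3))| = C(3,2) = 3.
Total bases = 70 * 3 = 210.

210


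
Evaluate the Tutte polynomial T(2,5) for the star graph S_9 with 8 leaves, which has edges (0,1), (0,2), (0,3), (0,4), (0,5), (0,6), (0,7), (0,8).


A star on 9 vertices is a tree with 8 edges.
T(x,y) = x^(8) for any tree.
T(2,5) = 2^8 = 256.

256


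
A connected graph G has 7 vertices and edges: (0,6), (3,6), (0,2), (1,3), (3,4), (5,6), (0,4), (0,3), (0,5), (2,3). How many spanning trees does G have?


By Kirchhoff's matrix tree theorem, the number of spanning trees equals
the determinant of any cofactor of the Laplacian matrix L.
G has 7 vertices and 10 edges.
Computing the (6 x 6) cofactor determinant gives 52.

52


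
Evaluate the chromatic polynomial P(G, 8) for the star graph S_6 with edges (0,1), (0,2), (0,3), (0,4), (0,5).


P(tree, k) = k * (k-1)^(5) for any tree on 6 vertices.
P(8) = 8 * 7^5 = 8 * 16807 = 134456.

134456


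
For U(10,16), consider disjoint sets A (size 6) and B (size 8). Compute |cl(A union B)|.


|A union B| = 6 + 8 = 14 (disjoint).
In U(10,16), cl(S) = S if |S| < 10, else cl(S) = E.
Since 14 >= 10, cl(A union B) = E.
|cl(A union B)| = 16.

16


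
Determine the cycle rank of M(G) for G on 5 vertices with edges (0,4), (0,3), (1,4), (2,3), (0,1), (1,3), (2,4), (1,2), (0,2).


Cycle rank (nullity) = |E| - r(M) = |E| - (|V| - c).
|E| = 9, |V| = 5, c = 1.
Nullity = 9 - (5 - 1) = 9 - 4 = 5.

5


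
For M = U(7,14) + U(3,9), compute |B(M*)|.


(M1+M2)* = M1* + M2*.
M1* = U(7,14), bases: C(14,7) = 3432.
M2* = U(6,9), bases: C(9,6) = 84.
|B(M*)| = 3432 * 84 = 288288.

288288


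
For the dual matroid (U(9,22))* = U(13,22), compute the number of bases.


The dual of U(r,n) is U(n-r, n) = U(13,22).
Bases of U(13,22) are all (13)-element subsets.
|B(M*)| = C(22,13) = 22! / (13! * 9!) = 497420.

497420


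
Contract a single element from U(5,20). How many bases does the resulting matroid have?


Contracting e from U(5,20) gives U(4,19).
Bases of U(4,19) = (19 choose 4) = 3876.

3876


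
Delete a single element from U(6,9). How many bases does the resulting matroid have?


Deleting e from U(6,9) gives U(6,8) since n > r.
Bases of U(6,8) = C(8,6) = 8! / (6! * 2!) = 28.

28


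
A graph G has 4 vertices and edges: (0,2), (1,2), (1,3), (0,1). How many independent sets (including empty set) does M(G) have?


An independent set in a graphic matroid is an acyclic edge subset.
G has 4 vertices and 4 edges.
Enumerate all 2^4 = 16 subsets, checking for acyclicity.
Total independent sets = 14.

14


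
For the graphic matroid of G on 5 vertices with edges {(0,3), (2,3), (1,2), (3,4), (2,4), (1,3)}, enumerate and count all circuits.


A circuit in a graphic matroid = edge set of a simple cycle.
G has 5 vertices and 6 edges.
Enumerating all minimal edge subsets forming cycles...
Total circuits found: 3.

3


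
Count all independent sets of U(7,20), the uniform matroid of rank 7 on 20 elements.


Independent sets of U(7,20) are all subsets of size <= 7.
Count = (20 choose 0) + (20 choose 1) + (20 choose 2) + (20 choose 3) + (20 choose 4) + (20 choose 5) + (20 choose 6) + (20 choose 7)
     = 1 + 20 + 190 + 1140 + 4845 + 15504 + 38760 + 77520
     = 137980.

137980


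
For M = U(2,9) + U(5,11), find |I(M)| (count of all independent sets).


For a direct sum, |I(M1+M2)| = |I(M1)| * |I(M2)|.
|I(U(2,9))| = sum C(9,k) for k=0..2 = 46.
|I(U(5,11))| = sum C(11,k) for k=0..5 = 1024.
Total = 46 * 1024 = 47104.

47104


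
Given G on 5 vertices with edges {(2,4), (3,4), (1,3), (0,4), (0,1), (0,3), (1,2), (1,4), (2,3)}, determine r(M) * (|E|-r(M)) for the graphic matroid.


r(M) = |V| - c = 5 - 1 = 4.
nullity = |E| - r(M) = 9 - 4 = 5.
Product = 4 * 5 = 20.

20


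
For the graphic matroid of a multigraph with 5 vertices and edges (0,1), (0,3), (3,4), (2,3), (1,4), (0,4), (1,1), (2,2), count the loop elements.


In a graphic matroid, a loop is a self-loop edge (u,u) with rank 0.
Examining all 8 edges for self-loops...
Self-loops found: (1,1), (2,2)
Number of loops = 2.

2


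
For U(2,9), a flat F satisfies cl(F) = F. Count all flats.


Flats of U(2,9): every subset of size < 2 is a flat, plus E itself.
Count = C(9,0) + C(9,1) + 1
     = 1 + 9 + 1
     = 11.

11


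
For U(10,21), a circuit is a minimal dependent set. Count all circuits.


In U(10,21), circuits are the (11)-element subsets.
Any set of 11 elements is dependent, and removing any one element gives
an independent set of size 10, so it is a minimal dependent set.
Number of circuits = (21 choose 11) = 352716.

352716


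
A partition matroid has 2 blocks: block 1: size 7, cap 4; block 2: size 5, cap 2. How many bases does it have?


A basis picks exactly ci elements from block i.
Number of bases = product of C(|Si|, ci).
= C(7,4) * C(5,2)
= 35 * 10
= 350.

350


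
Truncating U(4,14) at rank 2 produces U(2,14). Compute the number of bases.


Truncating U(4,14) to rank 2 gives U(2,14).
Bases of U(2,14) are all 2-element subsets of 14 elements.
Number of bases = C(14,2) = (14 * 13) / (1 * 2) = 91.

91


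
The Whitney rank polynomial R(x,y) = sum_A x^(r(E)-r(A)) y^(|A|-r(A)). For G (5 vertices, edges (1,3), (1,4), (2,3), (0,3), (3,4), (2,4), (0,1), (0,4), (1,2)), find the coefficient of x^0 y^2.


R(x,y) = sum over A in 2^E of x^(r(E)-r(A)) * y^(|A|-r(A)).
G has 5 vertices, 9 edges. r(E) = 4.
Enumerate all 2^9 = 512 subsets.
Count subsets with r(E)-r(A)=0 and |A|-r(A)=2: 82.

82


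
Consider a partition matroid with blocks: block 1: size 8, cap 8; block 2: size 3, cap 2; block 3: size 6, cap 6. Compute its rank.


Rank of a partition matroid = sum of min(|Si|, ci) for each block.
= min(8,8) + min(3,2) + min(6,6)
= 8 + 2 + 6
= 16.

16


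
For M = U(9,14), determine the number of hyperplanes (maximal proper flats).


Hyperplanes of U(9,14) are flats of rank 8.
In a uniform matroid, these are exactly the (8)-element subsets.
Count = (14 choose 8) = 3003.

3003


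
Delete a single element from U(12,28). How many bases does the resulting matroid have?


Deleting e from U(12,28) gives U(12,27) since n > r.
Bases of U(12,27) = C(27,12) = 17383860.

17383860


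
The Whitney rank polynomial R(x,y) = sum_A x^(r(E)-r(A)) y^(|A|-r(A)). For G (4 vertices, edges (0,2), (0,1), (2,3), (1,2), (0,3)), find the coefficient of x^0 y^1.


R(x,y) = sum over A in 2^E of x^(r(E)-r(A)) * y^(|A|-r(A)).
G has 4 vertices, 5 edges. r(E) = 3.
Enumerate all 2^5 = 32 subsets.
Count subsets with r(E)-r(A)=0 and |A|-r(A)=1: 5.

5


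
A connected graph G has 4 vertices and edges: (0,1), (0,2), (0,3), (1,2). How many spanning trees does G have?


By Kirchhoff's matrix tree theorem, the number of spanning trees equals
the determinant of any cofactor of the Laplacian matrix L.
G has 4 vertices and 4 edges.
Computing the (3 x 3) cofactor determinant gives 3.

3


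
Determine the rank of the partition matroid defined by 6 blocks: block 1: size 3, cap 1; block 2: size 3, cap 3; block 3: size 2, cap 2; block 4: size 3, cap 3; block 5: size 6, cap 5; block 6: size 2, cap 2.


Rank of a partition matroid = sum of min(|Si|, ci) for each block.
= min(3,1) + min(3,3) + min(2,2) + min(3,3) + min(6,5) + min(2,2)
= 1 + 3 + 2 + 3 + 5 + 2
= 16.

16


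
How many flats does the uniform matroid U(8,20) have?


Flats of U(8,20): every subset of size < 8 is a flat, plus E itself.
Count = (20 choose 0) + (20 choose 1) + (20 choose 2) + (20 choose 3) + (20 choose 4) + (20 choose 5) + (20 choose 6) + (20 choose 7) + 1
     = 1 + 20 + 190 + 1140 + 4845 + 15504 + 38760 + 77520 + 1
     = 137981.

137981


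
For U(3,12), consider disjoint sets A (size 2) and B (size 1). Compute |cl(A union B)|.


|A union B| = 2 + 1 = 3 (disjoint).
In U(3,12), cl(S) = S if |S| < 3, else cl(S) = E.
Since 3 >= 3, cl(A union B) = E.
|cl(A union B)| = 12.

12


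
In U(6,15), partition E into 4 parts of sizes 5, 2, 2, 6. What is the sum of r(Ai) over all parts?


r(Ai) = min(|Ai|, 6) for each part.
Sum = min(5,6) + min(2,6) + min(2,6) + min(6,6)
    = 5 + 2 + 2 + 6
    = 15.

15


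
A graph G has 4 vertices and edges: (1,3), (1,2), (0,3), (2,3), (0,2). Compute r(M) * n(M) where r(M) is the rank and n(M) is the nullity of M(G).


r(M) = |V| - c = 4 - 1 = 3.
nullity = |E| - r(M) = 5 - 3 = 2.
Product = 3 * 2 = 6.

6


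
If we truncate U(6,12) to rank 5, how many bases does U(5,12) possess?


Truncating U(6,12) to rank 5 gives U(5,12).
Bases of U(5,12) are all 5-element subsets of 12 elements.
Number of bases = (12 choose 5) = 792.

792


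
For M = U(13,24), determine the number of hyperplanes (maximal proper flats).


Hyperplanes of U(13,24) are flats of rank 12.
In a uniform matroid, these are exactly the (12)-element subsets.
Count = C(24,12) = 2704156.

2704156


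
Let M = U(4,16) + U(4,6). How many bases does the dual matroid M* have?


(M1+M2)* = M1* + M2*.
M1* = U(12,16), bases: C(16,12) = 1820.
M2* = U(2,6), bases: C(6,2) = 15.
|B(M*)| = 1820 * 15 = 27300.

27300


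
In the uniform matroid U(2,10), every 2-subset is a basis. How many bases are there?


Bases of U(2,10) are all 2-element subsets of the 10-element ground set.
Number of bases = C(10,2).
C(10,2) = 10! / (2! * 8!) = 45.

45


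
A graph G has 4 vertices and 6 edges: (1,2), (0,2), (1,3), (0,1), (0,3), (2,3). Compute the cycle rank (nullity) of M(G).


Cycle rank (nullity) = |E| - r(M) = |E| - (|V| - c).
|E| = 6, |V| = 4, c = 1.
Nullity = 6 - (4 - 1) = 6 - 3 = 3.

3


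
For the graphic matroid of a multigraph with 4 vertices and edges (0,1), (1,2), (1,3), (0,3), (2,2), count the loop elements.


In a graphic matroid, a loop is a self-loop edge (u,u) with rank 0.
Examining all 5 edges for self-loops...
Self-loops found: (2,2)
Number of loops = 1.

1


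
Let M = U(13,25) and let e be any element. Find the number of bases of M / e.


Contracting e from U(13,25) gives U(12,24).
Bases of U(12,24) = (24 choose 12) = 2704156.

2704156


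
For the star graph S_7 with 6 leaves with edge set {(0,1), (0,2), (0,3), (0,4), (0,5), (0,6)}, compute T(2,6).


A star on 7 vertices is a tree with 6 edges.
T(x,y) = x^(6) for any tree.
T(2,6) = 2^6 = 64.

64


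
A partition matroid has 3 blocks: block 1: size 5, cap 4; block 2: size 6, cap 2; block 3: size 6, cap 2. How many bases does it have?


A basis picks exactly ci elements from block i.
Number of bases = product of C(|Si|, ci).
= C(5,4) * C(6,2) * C(6,2)
= 5 * 15 * 15
= 1125.

1125


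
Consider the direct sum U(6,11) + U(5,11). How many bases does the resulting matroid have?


Bases of a direct sum M1 + M2: |B| = |B(M1)| * |B(M2)|.
|B(U(6,11))| = C(11,6) = 462.
|B(U(5,11))| = C(11,5) = 462.
Total bases = 462 * 462 = 213444.

213444


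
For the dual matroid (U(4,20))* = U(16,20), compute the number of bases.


The dual of U(r,n) is U(n-r, n) = U(16,20).
Bases of U(16,20) are all (16)-element subsets.
|B(M*)| = (20 choose 16) = 4845.

4845


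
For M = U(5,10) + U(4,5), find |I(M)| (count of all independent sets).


For a direct sum, |I(M1+M2)| = |I(M1)| * |I(M2)|.
|I(U(5,10))| = sum C(10,k) for k=0..5 = 638.
|I(U(4,5))| = sum C(5,k) for k=0..4 = 31.
Total = 638 * 31 = 19778.

19778


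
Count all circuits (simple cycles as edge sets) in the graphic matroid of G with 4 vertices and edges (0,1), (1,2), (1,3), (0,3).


A circuit in a graphic matroid = edge set of a simple cycle.
G has 4 vertices and 4 edges.
Enumerating all minimal edge subsets forming cycles...
Total circuits found: 1.

1


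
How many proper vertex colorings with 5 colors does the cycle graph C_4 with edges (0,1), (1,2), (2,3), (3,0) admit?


P(C_4, k) = (k-1)^4 + (-1)^4*(k-1).
P(5) = (4)^4 + 4
= 256 + 4 = 260.

260


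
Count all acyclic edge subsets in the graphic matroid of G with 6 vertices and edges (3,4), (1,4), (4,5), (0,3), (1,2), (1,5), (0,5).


An independent set in a graphic matroid is an acyclic edge subset.
G has 6 vertices and 7 edges.
Enumerate all 2^7 = 128 subsets, checking for acyclicity.
Total independent sets = 104.

104


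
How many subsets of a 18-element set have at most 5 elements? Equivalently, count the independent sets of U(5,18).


Independent sets of U(5,18) are all subsets of size <= 5.
Count = C(18,0) + C(18,1) + C(18,2) + C(18,3) + C(18,4) + C(18,5)
     = 1 + 18 + 153 + 816 + 3060 + 8568
     = 12616.

12616


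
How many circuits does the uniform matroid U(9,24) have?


In U(9,24), circuits are the (10)-element subsets.
Any set of 10 elements is dependent, and removing any one element gives
an independent set of size 9, so it is a minimal dependent set.
Number of circuits = C(24,10) = 24! / (10! * 14!) = 1961256.

1961256


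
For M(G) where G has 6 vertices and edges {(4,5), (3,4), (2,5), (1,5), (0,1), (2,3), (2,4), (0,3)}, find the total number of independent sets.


An independent set in a graphic matroid is an acyclic edge subset.
G has 6 vertices and 8 edges.
Enumerate all 2^8 = 256 subsets, checking for acyclicity.
Total independent sets = 182.

182


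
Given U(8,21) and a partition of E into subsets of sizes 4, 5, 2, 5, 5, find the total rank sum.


r(Ai) = min(|Ai|, 8) for each part.
Sum = min(4,8) + min(5,8) + min(2,8) + min(5,8) + min(5,8)
    = 4 + 5 + 2 + 5 + 5
    = 21.

21


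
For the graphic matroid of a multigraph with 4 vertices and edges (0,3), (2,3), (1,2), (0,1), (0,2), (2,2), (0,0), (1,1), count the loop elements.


In a graphic matroid, a loop is a self-loop edge (u,u) with rank 0.
Examining all 8 edges for self-loops...
Self-loops found: (2,2), (0,0), (1,1)
Number of loops = 3.

3


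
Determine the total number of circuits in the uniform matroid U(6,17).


In U(6,17), circuits are the (7)-element subsets.
Any set of 7 elements is dependent, and removing any one element gives
an independent set of size 6, so it is a minimal dependent set.
Number of circuits = C(17,7) = 19448.

19448


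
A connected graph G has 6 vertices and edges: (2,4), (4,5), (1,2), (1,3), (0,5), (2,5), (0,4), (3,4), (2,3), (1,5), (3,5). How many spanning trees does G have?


By Kirchhoff's matrix tree theorem, the number of spanning trees equals
the determinant of any cofactor of the Laplacian matrix L.
G has 6 vertices and 11 edges.
Computing the (5 x 5) cofactor determinant gives 185.

185


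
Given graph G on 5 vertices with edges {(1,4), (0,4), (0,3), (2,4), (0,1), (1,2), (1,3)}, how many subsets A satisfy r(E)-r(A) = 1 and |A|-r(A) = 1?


R(x,y) = sum over A in 2^E of x^(r(E)-r(A)) * y^(|A|-r(A)).
G has 5 vertices, 7 edges. r(E) = 4.
Enumerate all 2^7 = 128 subsets.
Count subsets with r(E)-r(A)=1 and |A|-r(A)=1: 14.

14


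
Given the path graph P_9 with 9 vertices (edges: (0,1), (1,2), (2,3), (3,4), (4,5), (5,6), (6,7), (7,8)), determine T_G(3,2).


A path on 9 vertices is a tree with 8 edges.
T(x,y) = x^(8) for any tree.
T(3,2) = 3^8 = 6561.

6561


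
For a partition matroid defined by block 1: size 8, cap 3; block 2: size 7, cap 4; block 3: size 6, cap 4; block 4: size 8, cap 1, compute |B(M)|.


A basis picks exactly ci elements from block i.
Number of bases = product of C(|Si|, ci).
= C(8,3) * C(7,4) * C(6,4) * C(8,1)
= 56 * 35 * 15 * 8
= 235200.

235200


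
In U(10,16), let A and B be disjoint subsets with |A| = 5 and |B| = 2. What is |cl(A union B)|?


|A union B| = 5 + 2 = 7 (disjoint).
In U(10,16), cl(S) = S if |S| < 10, else cl(S) = E.
Since 7 < 10, cl(A union B) = A union B.
|cl(A union B)| = 7.

7


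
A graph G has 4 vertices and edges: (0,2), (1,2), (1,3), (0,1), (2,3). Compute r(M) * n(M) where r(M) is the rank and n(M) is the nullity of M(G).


r(M) = |V| - c = 4 - 1 = 3.
nullity = |E| - r(M) = 5 - 3 = 2.
Product = 3 * 2 = 6.

6


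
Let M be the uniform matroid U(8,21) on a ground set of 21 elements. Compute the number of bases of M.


Bases of U(8,21) are all 8-element subsets of the 21-element ground set.
Number of bases = C(21,8).
(21 choose 8) = 203490.

203490


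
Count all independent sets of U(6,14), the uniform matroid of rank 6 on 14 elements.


Independent sets of U(6,14) are all subsets of size <= 6.
Count = (14 choose 0) + (14 choose 1) + (14 choose 2) + (14 choose 3) + (14 choose 4) + (14 choose 5) + (14 choose 6)
     = 1 + 14 + 91 + 364 + 1001 + 2002 + 3003
     = 6476.

6476


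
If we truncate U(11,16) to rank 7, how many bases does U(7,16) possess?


Truncating U(11,16) to rank 7 gives U(7,16).
Bases of U(7,16) are all 7-element subsets of 16 elements.
Number of bases = C(16,7) = 16! / (7! * 9!) = 11440.

11440


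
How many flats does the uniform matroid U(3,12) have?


Flats of U(3,12): every subset of size < 3 is a flat, plus E itself.
Count = C(12,0) + C(12,1) + C(12,2) + 1
     = 1 + 12 + 66 + 1
     = 80.

80


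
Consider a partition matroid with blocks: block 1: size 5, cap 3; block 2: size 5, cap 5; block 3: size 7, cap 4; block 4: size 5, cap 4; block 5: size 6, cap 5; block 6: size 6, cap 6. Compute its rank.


Rank of a partition matroid = sum of min(|Si|, ci) for each block.
= min(5,3) + min(5,5) + min(7,4) + min(5,4) + min(6,5) + min(6,6)
= 3 + 5 + 4 + 4 + 5 + 6
= 27.

27


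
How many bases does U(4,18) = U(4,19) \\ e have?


Deleting e from U(4,19) gives U(4,18) since n > r.
Bases of U(4,18) = C(18,4) = (18 * 17 * 16 * 15) / (1 * 2 * 3 * 4) = 3060.

3060


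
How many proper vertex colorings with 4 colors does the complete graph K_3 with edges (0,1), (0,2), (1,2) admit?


P(K_3, k) = k(k-1)(k-2)...(k-2).
P(4) = (4) * (3) * (2) = 24.

24


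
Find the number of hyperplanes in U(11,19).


Hyperplanes of U(11,19) are flats of rank 10.
In a uniform matroid, these are exactly the (10)-element subsets.
Count = C(19,10) = 92378.

92378


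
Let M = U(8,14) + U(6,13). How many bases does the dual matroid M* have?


(M1+M2)* = M1* + M2*.
M1* = U(6,14), bases: C(14,6) = 3003.
M2* = U(7,13), bases: C(13,7) = 1716.
|B(M*)| = 3003 * 1716 = 5153148.

5153148


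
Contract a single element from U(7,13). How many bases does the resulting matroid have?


Contracting e from U(7,13) gives U(6,12).
Bases of U(6,12) = C(12,6) = 924.

924


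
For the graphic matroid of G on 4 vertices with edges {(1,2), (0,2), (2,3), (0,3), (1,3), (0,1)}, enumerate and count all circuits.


A circuit in a graphic matroid = edge set of a simple cycle.
G has 4 vertices and 6 edges.
Enumerating all minimal edge subsets forming cycles...
Total circuits found: 7.

7


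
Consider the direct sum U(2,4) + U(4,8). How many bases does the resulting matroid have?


Bases of a direct sum M1 + M2: |B| = |B(M1)| * |B(M2)|.
|B(U(2,4))| = C(4,2) = 6.
|B(U(4,8))| = C(8,4) = 70.
Total bases = 6 * 70 = 420.

420


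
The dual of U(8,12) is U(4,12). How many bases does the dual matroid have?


The dual of U(r,n) is U(n-r, n) = U(4,12).
Bases of U(4,12) are all (4)-element subsets.
|B(M*)| = (12 choose 4) = 495.

495
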